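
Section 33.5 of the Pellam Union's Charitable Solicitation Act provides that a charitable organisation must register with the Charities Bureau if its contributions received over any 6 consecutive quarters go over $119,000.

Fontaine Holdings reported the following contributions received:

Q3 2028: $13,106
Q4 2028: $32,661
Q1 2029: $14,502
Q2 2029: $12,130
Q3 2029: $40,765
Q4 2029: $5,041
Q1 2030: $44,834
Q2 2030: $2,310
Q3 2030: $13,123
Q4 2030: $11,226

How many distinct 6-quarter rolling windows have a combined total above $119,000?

Q3 2028–Q4 2029: $13,106 + $32,661 + $14,502 + $12,130 + $40,765 + $5,041 = $118,205 (under)
Q4 2028–Q1 2030: $32,661 + $14,502 + $12,130 + $40,765 + $5,041 + $44,834 = $149,933 (over)
Q1 2029–Q2 2030: $14,502 + $12,130 + $40,765 + $5,041 + $44,834 + $2,310 = $119,582 (over)
Q2 2029–Q3 2030: $12,130 + $40,765 + $5,041 + $44,834 + $2,310 + $13,123 = $118,203 (under)
Q3 2029–Q4 2030: $40,765 + $5,041 + $44,834 + $2,310 + $13,123 + $11,226 = $117,299 (under)
2 windows exceed the threshold.

2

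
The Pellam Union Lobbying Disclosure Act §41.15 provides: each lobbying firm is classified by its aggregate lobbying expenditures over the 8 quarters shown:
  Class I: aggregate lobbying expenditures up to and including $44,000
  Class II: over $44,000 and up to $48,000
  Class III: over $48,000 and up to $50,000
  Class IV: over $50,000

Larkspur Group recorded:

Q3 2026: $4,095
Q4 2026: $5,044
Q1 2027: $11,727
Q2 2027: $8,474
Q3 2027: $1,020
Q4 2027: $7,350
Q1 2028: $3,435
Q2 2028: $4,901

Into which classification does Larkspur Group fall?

Aggregate lobbying expenditures: $4,095 + $5,044 + $11,727 + $8,474 + $1,020 + $7,350 + $3,435 + $4,901 = $46,046.
$44,000 < $46,046 ≤ $48,000, so Class II applies.

Class II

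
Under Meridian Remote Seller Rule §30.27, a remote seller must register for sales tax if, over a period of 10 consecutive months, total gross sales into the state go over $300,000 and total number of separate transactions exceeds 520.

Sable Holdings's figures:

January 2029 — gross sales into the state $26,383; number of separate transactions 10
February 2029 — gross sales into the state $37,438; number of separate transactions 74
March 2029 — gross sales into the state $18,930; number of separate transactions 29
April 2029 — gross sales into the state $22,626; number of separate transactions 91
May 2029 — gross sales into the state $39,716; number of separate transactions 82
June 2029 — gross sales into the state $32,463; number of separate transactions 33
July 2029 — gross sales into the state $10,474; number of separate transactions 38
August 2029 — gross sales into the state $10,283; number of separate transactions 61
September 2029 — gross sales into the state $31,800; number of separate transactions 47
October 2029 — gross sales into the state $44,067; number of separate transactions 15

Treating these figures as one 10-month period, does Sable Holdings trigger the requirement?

No

Total gross sales into the state: $26,383 + $37,438 + $18,930 + $22,626 + $39,716 + $32,463 + $10,474 + $10,283 + $31,800 + $44,067 = $274,180 (≤ $300,000).
Total number of separate transactions: 10 + 74 + 29 + 91 + 82 + 33 + 38 + 61 + 47 + 15 = 480 (≤ 520).
The test is 'and': the rule requires both, and at least one is not exceeded.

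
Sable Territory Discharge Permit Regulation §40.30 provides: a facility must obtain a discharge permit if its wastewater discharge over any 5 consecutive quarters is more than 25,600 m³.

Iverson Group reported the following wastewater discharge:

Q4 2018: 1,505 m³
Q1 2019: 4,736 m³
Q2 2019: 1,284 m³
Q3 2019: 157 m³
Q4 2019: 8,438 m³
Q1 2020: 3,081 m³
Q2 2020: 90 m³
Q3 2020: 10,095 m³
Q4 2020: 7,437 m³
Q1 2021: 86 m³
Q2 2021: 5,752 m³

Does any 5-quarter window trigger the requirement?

Yes

Q4 2018–Q4 2019: 1,505 m³ + 4,736 m³ + 1,284 m³ + 157 m³ + 8,438 m³ = 16,120 m³ (under)
Q1 2019–Q1 2020: 4,736 m³ + 1,284 m³ + 157 m³ + 8,438 m³ + 3,081 m³ = 17,696 m³ (under)
Q2 2019–Q2 2020: 1,284 m³ + 157 m³ + 8,438 m³ + 3,081 m³ + 90 m³ = 13,050 m³ (under)
Q3 2019–Q3 2020: 157 m³ + 8,438 m³ + 3,081 m³ + 90 m³ + 10,095 m³ = 21,861 m³ (under)
Q4 2019–Q4 2020: 8,438 m³ + 3,081 m³ + 90 m³ + 10,095 m³ + 7,437 m³ = 29,141 m³ (over)
Q1 2020–Q1 2021: 3,081 m³ + 90 m³ + 10,095 m³ + 7,437 m³ + 86 m³ = 20,789 m³ (under)
Q2 2020–Q2 2021: 90 m³ + 10,095 m³ + 7,437 m³ + 86 m³ + 5,752 m³ = 23,460 m³ (under)
At least one window exceeds 25,600 m³.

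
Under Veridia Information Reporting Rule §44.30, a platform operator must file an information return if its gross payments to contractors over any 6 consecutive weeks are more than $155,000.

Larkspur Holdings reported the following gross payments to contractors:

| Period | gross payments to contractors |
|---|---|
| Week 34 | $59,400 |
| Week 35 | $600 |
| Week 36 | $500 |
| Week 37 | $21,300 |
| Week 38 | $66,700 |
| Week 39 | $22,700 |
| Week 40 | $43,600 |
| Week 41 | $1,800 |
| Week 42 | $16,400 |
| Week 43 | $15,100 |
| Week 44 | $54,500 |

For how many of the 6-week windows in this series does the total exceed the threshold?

5

Week 34–Week 39: $59,400 + $600 + $500 + $21,300 + $66,700 + $22,700 = $171,200 (over)
Week 35–Week 40: $600 + $500 + $21,300 + $66,700 + $22,700 + $43,600 = $155,400 (over)
Week 36–Week 41: $500 + $21,300 + $66,700 + $22,700 + $43,600 + $1,800 = $156,600 (over)
Week 37–Week 42: $21,300 + $66,700 + $22,700 + $43,600 + $1,800 + $16,400 = $172,500 (over)
Week 38–Week 43: $66,700 + $22,700 + $43,600 + $1,800 + $16,400 + $15,100 = $166,300 (over)
Week 39–Week 44: $22,700 + $43,600 + $1,800 + $16,400 + $15,100 + $54,500 = $154,100 (under)
5 windows exceed the threshold.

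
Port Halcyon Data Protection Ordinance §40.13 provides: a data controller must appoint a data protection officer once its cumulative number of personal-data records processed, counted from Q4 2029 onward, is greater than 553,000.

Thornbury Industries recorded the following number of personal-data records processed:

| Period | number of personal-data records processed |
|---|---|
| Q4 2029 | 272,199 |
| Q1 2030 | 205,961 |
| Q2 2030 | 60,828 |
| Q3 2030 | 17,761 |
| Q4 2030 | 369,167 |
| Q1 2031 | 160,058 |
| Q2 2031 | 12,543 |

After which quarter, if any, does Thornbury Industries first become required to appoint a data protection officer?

Through Q4 2029: 272,199
Through Q1 2030: 478,160
Through Q2 2030: 538,988
Through Q3 2030: 556,749 ← exceeds threshold

Q3 2030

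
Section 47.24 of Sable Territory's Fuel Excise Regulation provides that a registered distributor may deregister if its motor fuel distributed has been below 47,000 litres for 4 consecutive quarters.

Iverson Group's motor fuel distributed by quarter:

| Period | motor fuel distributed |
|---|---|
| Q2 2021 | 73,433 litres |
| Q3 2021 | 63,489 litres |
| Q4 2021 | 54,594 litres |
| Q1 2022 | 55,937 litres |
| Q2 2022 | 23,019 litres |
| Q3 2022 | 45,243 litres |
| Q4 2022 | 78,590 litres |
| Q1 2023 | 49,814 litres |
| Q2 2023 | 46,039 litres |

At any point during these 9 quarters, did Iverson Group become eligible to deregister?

No

Quarters below 47,000 litres: Q2 2022, Q3 2022, Q2 2023.
Longest run of consecutive quarters below the threshold: 2.
2 < 4, so Iverson Group never became eligible.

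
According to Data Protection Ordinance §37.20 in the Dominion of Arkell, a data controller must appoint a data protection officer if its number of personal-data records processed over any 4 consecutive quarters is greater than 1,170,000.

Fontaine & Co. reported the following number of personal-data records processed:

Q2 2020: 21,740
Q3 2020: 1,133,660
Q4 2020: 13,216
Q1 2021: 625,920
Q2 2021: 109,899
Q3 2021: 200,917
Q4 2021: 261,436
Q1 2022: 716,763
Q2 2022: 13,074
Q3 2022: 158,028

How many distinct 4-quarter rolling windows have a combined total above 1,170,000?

Q2 2020–Q1 2021: 21,740 + 1,133,660 + 13,216 + 625,920 = 1,794,536 (over)
Q3 2020–Q2 2021: 1,133,660 + 13,216 + 625,920 + 109,899 = 1,882,695 (over)
Q4 2020–Q3 2021: 13,216 + 625,920 + 109,899 + 200,917 = 949,952 (under)
Q1 2021–Q4 2021: 625,920 + 109,899 + 200,917 + 261,436 = 1,198,172 (over)
Q2 2021–Q1 2022: 109,899 + 200,917 + 261,436 + 716,763 = 1,289,015 (over)
Q3 2021–Q2 2022: 200,917 + 261,436 + 716,763 + 13,074 = 1,192,190 (over)
Q4 2021–Q3 2022: 261,436 + 716,763 + 13,074 + 158,028 = 1,149,301 (under)
5 windows exceed the threshold.

5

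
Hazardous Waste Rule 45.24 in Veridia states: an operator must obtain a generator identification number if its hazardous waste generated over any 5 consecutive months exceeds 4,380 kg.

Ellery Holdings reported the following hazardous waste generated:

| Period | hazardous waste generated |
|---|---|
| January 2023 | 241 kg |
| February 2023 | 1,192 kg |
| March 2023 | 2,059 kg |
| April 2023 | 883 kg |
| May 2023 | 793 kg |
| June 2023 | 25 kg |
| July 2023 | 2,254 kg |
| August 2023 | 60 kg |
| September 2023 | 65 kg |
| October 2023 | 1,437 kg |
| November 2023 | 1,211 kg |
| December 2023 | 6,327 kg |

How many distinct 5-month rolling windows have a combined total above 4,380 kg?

5

January 2023–May 2023: 241 kg + 1,192 kg + 2,059 kg + 883 kg + 793 kg = 5,168 kg (over)
February 2023–June 2023: 1,192 kg + 2,059 kg + 883 kg + 793 kg + 25 kg = 4,952 kg (over)
March 2023–July 2023: 2,059 kg + 883 kg + 793 kg + 25 kg + 2,254 kg = 6,014 kg (over)
April 2023–August 2023: 883 kg + 793 kg + 25 kg + 2,254 kg + 60 kg = 4,015 kg (under)
May 2023–September 2023: 793 kg + 25 kg + 2,254 kg + 60 kg + 65 kg = 3,197 kg (under)
June 2023–October 2023: 25 kg + 2,254 kg + 60 kg + 65 kg + 1,437 kg = 3,841 kg (under)
July 2023–November 2023: 2,254 kg + 60 kg + 65 kg + 1,437 kg + 1,211 kg = 5,027 kg (over)
August 2023–December 2023: 60 kg + 65 kg + 1,437 kg + 1,211 kg + 6,327 kg = 9,100 kg (over)
5 windows exceed the threshold.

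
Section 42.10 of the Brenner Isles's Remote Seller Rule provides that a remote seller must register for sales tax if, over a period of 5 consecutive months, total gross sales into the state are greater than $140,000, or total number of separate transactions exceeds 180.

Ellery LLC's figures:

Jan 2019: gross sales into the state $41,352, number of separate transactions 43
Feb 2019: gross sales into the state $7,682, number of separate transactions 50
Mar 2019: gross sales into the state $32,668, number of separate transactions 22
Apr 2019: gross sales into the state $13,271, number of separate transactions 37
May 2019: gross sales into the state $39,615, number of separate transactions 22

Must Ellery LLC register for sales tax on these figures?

No

Total gross sales into the state: $41,352 + $7,682 + $32,668 + $13,271 + $39,615 = $134,588 (≤ $140,000).
Total number of separate transactions: 43 + 50 + 22 + 37 + 22 = 174 (≤ 180).
The test is 'or': neither threshold is exceeded.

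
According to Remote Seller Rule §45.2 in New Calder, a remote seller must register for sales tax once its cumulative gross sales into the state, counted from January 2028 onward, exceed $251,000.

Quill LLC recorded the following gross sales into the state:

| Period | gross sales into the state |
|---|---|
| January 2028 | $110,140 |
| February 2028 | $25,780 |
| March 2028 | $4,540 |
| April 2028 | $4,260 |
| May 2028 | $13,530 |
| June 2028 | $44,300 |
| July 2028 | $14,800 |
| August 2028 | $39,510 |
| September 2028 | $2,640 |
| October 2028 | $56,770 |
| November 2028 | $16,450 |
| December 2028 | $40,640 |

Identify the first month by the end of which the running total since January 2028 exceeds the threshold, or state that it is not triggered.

Through January 2028: $110,140
Through February 2028: $135,920
Through March 2028: $140,460
Through April 2028: $144,720
Through May 2028: $158,250
Through June 2028: $202,550
Through July 2028: $217,350
Through August 2028: $256,860 ← exceeds threshold

August 2028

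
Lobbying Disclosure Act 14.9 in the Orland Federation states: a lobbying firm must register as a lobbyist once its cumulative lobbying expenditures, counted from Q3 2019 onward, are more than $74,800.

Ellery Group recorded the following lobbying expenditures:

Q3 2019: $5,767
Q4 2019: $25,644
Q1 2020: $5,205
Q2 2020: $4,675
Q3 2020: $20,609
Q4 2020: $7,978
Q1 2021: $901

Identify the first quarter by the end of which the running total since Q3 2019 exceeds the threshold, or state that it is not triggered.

Not triggered

Through Q3 2019: $5,767
Through Q4 2019: $31,411
Through Q1 2020: $36,616
Through Q2 2020: $41,291
Through Q3 2020: $61,900
Through Q4 2020: $69,878
Through Q1 2021: $70,779
Final cumulative total $70,779 ≤ $74,800; the threshold is never exceeded.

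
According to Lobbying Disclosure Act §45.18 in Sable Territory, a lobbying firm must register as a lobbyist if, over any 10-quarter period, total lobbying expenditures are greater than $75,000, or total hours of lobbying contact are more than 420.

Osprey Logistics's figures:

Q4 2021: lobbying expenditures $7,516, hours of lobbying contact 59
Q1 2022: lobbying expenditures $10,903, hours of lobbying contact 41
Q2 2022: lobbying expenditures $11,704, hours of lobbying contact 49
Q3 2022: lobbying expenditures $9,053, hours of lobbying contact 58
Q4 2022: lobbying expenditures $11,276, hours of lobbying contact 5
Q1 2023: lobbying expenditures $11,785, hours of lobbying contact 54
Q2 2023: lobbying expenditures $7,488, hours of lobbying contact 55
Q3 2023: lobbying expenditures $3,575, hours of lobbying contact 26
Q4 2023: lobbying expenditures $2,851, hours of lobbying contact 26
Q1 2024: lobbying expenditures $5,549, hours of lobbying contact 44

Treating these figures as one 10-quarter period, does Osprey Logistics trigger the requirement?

Yes

Total lobbying expenditures: $7,516 + $10,903 + $11,704 + $9,053 + $11,276 + $11,785 + $7,488 + $3,575 + $2,851 + $5,549 = $81,700 (> $75,000).
Total hours of lobbying contact: 59 + 41 + 49 + 58 + 5 + 54 + 55 + 26 + 26 + 44 = 417 (≤ 420).
The test is 'or': at least one threshold is exceeded.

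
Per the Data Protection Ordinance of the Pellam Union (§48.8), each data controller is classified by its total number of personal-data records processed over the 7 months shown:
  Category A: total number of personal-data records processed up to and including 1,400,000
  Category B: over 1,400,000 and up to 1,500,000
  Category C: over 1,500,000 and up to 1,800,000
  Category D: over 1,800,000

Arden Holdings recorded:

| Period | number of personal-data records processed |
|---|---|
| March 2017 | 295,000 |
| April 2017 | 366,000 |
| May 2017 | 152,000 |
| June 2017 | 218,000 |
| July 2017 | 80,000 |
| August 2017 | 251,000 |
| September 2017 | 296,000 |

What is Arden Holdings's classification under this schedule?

Total number of personal-data records processed: 295,000 + 366,000 + 152,000 + 218,000 + 80,000 + 251,000 + 296,000 = 1,658,000.
1,500,000 < 1,658,000 ≤ 1,800,000, so Category C applies.

Category C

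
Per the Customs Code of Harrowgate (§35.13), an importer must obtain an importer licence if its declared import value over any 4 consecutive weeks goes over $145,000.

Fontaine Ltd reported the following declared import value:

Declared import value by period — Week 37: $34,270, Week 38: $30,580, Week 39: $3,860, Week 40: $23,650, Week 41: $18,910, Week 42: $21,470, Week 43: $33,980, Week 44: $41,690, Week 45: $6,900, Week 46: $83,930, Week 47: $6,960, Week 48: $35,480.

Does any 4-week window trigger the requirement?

Yes

Week 37–Week 40: $34,270 + $30,580 + $3,860 + $23,650 = $92,360 (under)
Week 38–Week 41: $30,580 + $3,860 + $23,650 + $18,910 = $77,000 (under)
Week 39–Week 42: $3,860 + $23,650 + $18,910 + $21,470 = $67,890 (under)
Week 40–Week 43: $23,650 + $18,910 + $21,470 + $33,980 = $98,010 (under)
Week 41–Week 44: $18,910 + $21,470 + $33,980 + $41,690 = $116,050 (under)
Week 42–Week 45: $21,470 + $33,980 + $41,690 + $6,900 = $104,040 (under)
Week 43–Week 46: $33,980 + $41,690 + $6,900 + $83,930 = $166,500 (over)
Week 44–Week 47: $41,690 + $6,900 + $83,930 + $6,960 = $139,480 (under)
Week 45–Week 48: $6,900 + $83,930 + $6,960 + $35,480 = $133,270 (under)
At least one window exceeds $145,000.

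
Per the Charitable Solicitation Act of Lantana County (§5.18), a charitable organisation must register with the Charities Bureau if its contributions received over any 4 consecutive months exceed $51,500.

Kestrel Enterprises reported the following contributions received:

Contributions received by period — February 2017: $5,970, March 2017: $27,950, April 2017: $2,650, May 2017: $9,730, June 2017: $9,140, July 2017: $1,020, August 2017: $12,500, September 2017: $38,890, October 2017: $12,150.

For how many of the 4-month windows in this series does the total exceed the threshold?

2

February 2017–May 2017: $5,970 + $27,950 + $2,650 + $9,730 = $46,300 (under)
March 2017–June 2017: $27,950 + $2,650 + $9,730 + $9,140 = $49,470 (under)
April 2017–July 2017: $2,650 + $9,730 + $9,140 + $1,020 = $22,540 (under)
May 2017–August 2017: $9,730 + $9,140 + $1,020 + $12,500 = $32,390 (under)
June 2017–September 2017: $9,140 + $1,020 + $12,500 + $38,890 = $61,550 (over)
July 2017–October 2017: $1,020 + $12,500 + $38,890 + $12,150 = $64,560 (over)
2 windows exceed the threshold.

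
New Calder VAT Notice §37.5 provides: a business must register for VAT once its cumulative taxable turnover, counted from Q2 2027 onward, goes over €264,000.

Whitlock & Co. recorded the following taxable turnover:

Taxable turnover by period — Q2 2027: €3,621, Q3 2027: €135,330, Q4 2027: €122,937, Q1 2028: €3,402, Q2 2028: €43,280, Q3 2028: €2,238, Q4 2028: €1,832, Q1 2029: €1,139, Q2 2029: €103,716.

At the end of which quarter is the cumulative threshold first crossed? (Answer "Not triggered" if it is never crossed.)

Through Q2 2027: €3,621
Through Q3 2027: €138,951
Through Q4 2027: €261,888
Through Q1 2028: €265,290 ← exceeds threshold

Q1 2028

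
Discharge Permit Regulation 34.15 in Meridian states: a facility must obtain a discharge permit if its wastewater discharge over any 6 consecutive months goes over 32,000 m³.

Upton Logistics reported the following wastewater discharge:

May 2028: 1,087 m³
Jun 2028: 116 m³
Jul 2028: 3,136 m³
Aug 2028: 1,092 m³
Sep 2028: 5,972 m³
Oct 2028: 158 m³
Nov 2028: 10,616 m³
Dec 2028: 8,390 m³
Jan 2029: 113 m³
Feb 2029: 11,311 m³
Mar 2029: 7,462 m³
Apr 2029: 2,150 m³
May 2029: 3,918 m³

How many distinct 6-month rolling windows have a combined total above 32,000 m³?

4

May 2028–Oct 2028: 1,087 m³ + 116 m³ + 3,136 m³ + 1,092 m³ + 5,972 m³ + 158 m³ = 11,561 m³ (under)
Jun 2028–Nov 2028: 116 m³ + 3,136 m³ + 1,092 m³ + 5,972 m³ + 158 m³ + 10,616 m³ = 21,090 m³ (under)
Jul 2028–Dec 2028: 3,136 m³ + 1,092 m³ + 5,972 m³ + 158 m³ + 10,616 m³ + 8,390 m³ = 29,364 m³ (under)
Aug 2028–Jan 2029: 1,092 m³ + 5,972 m³ + 158 m³ + 10,616 m³ + 8,390 m³ + 113 m³ = 26,341 m³ (under)
Sep 2028–Feb 2029: 5,972 m³ + 158 m³ + 10,616 m³ + 8,390 m³ + 113 m³ + 11,311 m³ = 36,560 m³ (over)
Oct 2028–Mar 2029: 158 m³ + 10,616 m³ + 8,390 m³ + 113 m³ + 11,311 m³ + 7,462 m³ = 38,050 m³ (over)
Nov 2028–Apr 2029: 10,616 m³ + 8,390 m³ + 113 m³ + 11,311 m³ + 7,462 m³ + 2,150 m³ = 40,042 m³ (over)
Dec 2028–May 2029: 8,390 m³ + 113 m³ + 11,311 m³ + 7,462 m³ + 2,150 m³ + 3,918 m³ = 33,344 m³ (over)
4 windows exceed the threshold.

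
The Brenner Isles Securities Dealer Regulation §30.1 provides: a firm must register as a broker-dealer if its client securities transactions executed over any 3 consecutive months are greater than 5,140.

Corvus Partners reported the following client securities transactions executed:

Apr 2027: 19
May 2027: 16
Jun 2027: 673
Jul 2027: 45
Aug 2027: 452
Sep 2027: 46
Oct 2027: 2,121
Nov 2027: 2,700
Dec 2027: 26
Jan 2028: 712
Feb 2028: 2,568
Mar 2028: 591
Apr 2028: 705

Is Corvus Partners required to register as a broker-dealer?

Apr 2027–Jun 2027: 19 + 16 + 673 = 708 (under)
May 2027–Jul 2027: 16 + 673 + 45 = 734 (under)
Jun 2027–Aug 2027: 673 + 45 + 452 = 1,170 (under)
Jul 2027–Sep 2027: 45 + 452 + 46 = 543 (under)
Aug 2027–Oct 2027: 452 + 46 + 2,121 = 2,619 (under)
Sep 2027–Nov 2027: 46 + 2,121 + 2,700 = 4,867 (under)
Oct 2027–Dec 2027: 2,121 + 2,700 + 26 = 4,847 (under)
Nov 2027–Jan 2028: 2,700 + 26 + 712 = 3,438 (under)
Dec 2027–Feb 2028: 26 + 712 + 2,568 = 3,306 (under)
Jan 2028–Mar 2028: 712 + 2,568 + 591 = 3,871 (under)
Feb 2028–Apr 2028: 2,568 + 591 + 705 = 3,864 (under)
No window exceeds 5,140.

No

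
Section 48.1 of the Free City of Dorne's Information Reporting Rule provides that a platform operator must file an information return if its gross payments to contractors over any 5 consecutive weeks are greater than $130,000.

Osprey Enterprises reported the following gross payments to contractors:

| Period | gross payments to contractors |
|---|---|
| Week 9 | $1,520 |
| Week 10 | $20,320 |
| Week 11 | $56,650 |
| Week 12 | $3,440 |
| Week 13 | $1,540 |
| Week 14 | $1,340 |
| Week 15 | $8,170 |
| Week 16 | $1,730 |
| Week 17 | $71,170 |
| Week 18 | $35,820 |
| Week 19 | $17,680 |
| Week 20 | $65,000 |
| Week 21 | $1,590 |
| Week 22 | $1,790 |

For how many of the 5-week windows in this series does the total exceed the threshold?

Week 9–Week 13: $1,520 + $20,320 + $56,650 + $3,440 + $1,540 = $83,470 (under)
Week 10–Week 14: $20,320 + $56,650 + $3,440 + $1,540 + $1,340 = $83,290 (under)
Week 11–Week 15: $56,650 + $3,440 + $1,540 + $1,340 + $8,170 = $71,140 (under)
Week 12–Week 16: $3,440 + $1,540 + $1,340 + $8,170 + $1,730 = $16,220 (under)
Week 13–Week 17: $1,540 + $1,340 + $8,170 + $1,730 + $71,170 = $83,950 (under)
Week 14–Week 18: $1,340 + $8,170 + $1,730 + $71,170 + $35,820 = $118,230 (under)
Week 15–Week 19: $8,170 + $1,730 + $71,170 + $35,820 + $17,680 = $134,570 (over)
Week 16–Week 20: $1,730 + $71,170 + $35,820 + $17,680 + $65,000 = $191,400 (over)
Week 17–Week 21: $71,170 + $35,820 + $17,680 + $65,000 + $1,590 = $191,260 (over)
Week 18–Week 22: $35,820 + $17,680 + $65,000 + $1,590 + $1,790 = $121,880 (under)
3 windows exceed the threshold.

3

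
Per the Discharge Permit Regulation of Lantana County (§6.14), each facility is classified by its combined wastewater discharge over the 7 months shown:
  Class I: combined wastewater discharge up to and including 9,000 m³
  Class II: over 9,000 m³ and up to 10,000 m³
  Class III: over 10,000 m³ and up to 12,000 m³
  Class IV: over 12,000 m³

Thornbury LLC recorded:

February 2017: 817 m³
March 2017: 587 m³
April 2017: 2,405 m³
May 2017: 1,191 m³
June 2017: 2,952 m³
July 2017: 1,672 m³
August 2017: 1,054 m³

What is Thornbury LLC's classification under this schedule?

Class III

Combined wastewater discharge: 817 m³ + 587 m³ + 2,405 m³ + 1,191 m³ + 2,952 m³ + 1,672 m³ + 1,054 m³ = 10,678 m³.
10,000 m³ < 10,678 m³ ≤ 12,000 m³, so Class III applies.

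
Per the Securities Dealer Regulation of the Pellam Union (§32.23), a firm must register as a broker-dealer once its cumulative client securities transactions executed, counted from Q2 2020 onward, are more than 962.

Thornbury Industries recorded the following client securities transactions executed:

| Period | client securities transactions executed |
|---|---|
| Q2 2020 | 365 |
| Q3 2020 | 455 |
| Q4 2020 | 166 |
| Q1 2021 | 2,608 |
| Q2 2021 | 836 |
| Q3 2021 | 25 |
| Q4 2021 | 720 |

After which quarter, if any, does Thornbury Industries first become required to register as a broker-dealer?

Through Q2 2020: 365
Through Q3 2020: 820
Through Q4 2020: 986 ← exceeds threshold

Q4 2020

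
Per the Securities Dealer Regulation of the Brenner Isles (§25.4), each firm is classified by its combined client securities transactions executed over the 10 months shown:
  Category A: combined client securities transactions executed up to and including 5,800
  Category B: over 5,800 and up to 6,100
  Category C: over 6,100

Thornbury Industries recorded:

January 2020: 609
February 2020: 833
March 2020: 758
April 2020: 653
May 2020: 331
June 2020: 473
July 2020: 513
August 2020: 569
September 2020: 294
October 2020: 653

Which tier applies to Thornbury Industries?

Category A

Combined client securities transactions executed: 609 + 833 + 758 + 653 + 331 + 473 + 513 + 569 + 294 + 653 = 5,686.
5,686 ≤ 5,800, so Category A applies.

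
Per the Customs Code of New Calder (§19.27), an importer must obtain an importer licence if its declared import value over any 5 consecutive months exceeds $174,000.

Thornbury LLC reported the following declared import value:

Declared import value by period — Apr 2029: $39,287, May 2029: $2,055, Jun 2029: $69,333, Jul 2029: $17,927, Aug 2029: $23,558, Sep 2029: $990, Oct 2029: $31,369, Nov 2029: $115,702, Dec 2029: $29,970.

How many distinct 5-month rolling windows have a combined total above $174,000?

2

Apr 2029–Aug 2029: $39,287 + $2,055 + $69,333 + $17,927 + $23,558 = $152,160 (under)
May 2029–Sep 2029: $2,055 + $69,333 + $17,927 + $23,558 + $990 = $113,863 (under)
Jun 2029–Oct 2029: $69,333 + $17,927 + $23,558 + $990 + $31,369 = $143,177 (under)
Jul 2029–Nov 2029: $17,927 + $23,558 + $990 + $31,369 + $115,702 = $189,546 (over)
Aug 2029–Dec 2029: $23,558 + $990 + $31,369 + $115,702 + $29,970 = $201,589 (over)
2 windows exceed the threshold.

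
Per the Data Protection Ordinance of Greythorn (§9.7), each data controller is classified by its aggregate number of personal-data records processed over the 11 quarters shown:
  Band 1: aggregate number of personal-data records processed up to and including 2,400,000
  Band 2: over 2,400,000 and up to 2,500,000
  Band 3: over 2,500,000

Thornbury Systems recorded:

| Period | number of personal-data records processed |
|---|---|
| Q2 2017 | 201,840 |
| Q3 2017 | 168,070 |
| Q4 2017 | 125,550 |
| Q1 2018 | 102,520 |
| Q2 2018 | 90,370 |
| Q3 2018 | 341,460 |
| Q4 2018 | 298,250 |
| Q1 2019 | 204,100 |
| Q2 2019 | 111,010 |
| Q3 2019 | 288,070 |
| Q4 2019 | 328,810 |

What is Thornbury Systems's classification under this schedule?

Band 1

Aggregate number of personal-data records processed: 201,840 + 168,070 + 125,550 + 102,520 + 90,370 + 341,460 + 298,250 + 204,100 + 111,010 + 288,070 + 328,810 = 2,260,050.
2,260,050 ≤ 2,400,000, so Band 1 applies.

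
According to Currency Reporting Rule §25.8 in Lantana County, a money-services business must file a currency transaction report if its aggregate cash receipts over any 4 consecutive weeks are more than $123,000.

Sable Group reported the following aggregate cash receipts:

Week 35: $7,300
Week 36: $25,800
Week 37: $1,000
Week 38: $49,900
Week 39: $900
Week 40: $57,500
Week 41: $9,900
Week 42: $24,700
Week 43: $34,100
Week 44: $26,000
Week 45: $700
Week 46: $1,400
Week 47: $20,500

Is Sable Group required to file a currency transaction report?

Week 35–Week 38: $7,300 + $25,800 + $1,000 + $49,900 = $84,000 (under)
Week 36–Week 39: $25,800 + $1,000 + $49,900 + $900 = $77,600 (under)
Week 37–Week 40: $1,000 + $49,900 + $900 + $57,500 = $109,300 (under)
Week 38–Week 41: $49,900 + $900 + $57,500 + $9,900 = $118,200 (under)
Week 39–Week 42: $900 + $57,500 + $9,900 + $24,700 = $93,000 (under)
Week 40–Week 43: $57,500 + $9,900 + $24,700 + $34,100 = $126,200 (over)
Week 41–Week 44: $9,900 + $24,700 + $34,100 + $26,000 = $94,700 (under)
Week 42–Week 45: $24,700 + $34,100 + $26,000 + $700 = $85,500 (under)
Week 43–Week 46: $34,100 + $26,000 + $700 + $1,400 = $62,200 (under)
Week 44–Week 47: $26,000 + $700 + $1,400 + $20,500 = $48,600 (under)
At least one window exceeds $123,000.

Yes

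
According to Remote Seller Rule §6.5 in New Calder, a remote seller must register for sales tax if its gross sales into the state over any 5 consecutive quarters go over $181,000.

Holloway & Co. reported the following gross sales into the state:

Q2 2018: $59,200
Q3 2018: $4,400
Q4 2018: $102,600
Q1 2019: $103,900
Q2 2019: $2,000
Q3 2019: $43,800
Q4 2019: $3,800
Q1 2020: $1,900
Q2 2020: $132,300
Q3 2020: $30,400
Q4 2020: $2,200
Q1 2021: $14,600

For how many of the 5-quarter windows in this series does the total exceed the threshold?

Q2 2018–Q2 2019: $59,200 + $4,400 + $102,600 + $103,900 + $2,000 = $272,100 (over)
Q3 2018–Q3 2019: $4,400 + $102,600 + $103,900 + $2,000 + $43,800 = $256,700 (over)
Q4 2018–Q4 2019: $102,600 + $103,900 + $2,000 + $43,800 + $3,800 = $256,100 (over)
Q1 2019–Q1 2020: $103,900 + $2,000 + $43,800 + $3,800 + $1,900 = $155,400 (under)
Q2 2019–Q2 2020: $2,000 + $43,800 + $3,800 + $1,900 + $132,300 = $183,800 (over)
Q3 2019–Q3 2020: $43,800 + $3,800 + $1,900 + $132,300 + $30,400 = $212,200 (over)
Q4 2019–Q4 2020: $3,800 + $1,900 + $132,300 + $30,400 + $2,200 = $170,600 (under)
Q1 2020–Q1 2021: $1,900 + $132,300 + $30,400 + $2,200 + $14,600 = $181,400 (over)
6 windows exceed the threshold.

6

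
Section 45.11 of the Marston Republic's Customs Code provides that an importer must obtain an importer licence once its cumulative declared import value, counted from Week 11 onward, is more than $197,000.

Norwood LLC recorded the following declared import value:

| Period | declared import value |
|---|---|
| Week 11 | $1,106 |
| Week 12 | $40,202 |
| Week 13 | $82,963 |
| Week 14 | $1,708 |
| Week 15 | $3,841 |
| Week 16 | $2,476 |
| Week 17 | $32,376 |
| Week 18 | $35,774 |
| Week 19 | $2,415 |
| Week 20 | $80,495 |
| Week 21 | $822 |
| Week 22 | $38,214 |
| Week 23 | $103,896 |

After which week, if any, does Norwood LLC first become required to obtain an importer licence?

Week 18

Through Week 11: $1,106
Through Week 12: $41,308
Through Week 13: $124,271
Through Week 14: $125,979
Through Week 15: $129,820
Through Week 16: $132,296
Through Week 17: $164,672
Through Week 18: $200,446 ← exceeds threshold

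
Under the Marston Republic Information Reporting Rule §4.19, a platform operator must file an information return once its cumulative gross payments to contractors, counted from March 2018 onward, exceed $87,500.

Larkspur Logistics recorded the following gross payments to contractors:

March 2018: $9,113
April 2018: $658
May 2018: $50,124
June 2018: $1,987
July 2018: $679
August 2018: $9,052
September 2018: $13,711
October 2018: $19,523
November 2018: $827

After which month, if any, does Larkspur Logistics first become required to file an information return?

October 2018

Through March 2018: $9,113
Through April 2018: $9,771
Through May 2018: $59,895
Through June 2018: $61,882
Through July 2018: $62,561
Through August 2018: $71,613
Through September 2018: $85,324
Through October 2018: $104,847 ← exceeds threshold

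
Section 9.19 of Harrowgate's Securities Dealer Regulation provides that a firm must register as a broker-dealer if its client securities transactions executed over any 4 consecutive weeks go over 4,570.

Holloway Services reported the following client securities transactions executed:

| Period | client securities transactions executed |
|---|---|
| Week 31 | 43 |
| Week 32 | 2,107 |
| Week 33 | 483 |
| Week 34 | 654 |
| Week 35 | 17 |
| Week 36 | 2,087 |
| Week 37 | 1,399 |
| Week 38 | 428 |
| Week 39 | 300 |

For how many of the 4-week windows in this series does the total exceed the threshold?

0

Week 31–Week 34: 43 + 2,107 + 483 + 654 = 3,287 (under)
Week 32–Week 35: 2,107 + 483 + 654 + 17 = 3,261 (under)
Week 33–Week 36: 483 + 654 + 17 + 2,087 = 3,241 (under)
Week 34–Week 37: 654 + 17 + 2,087 + 1,399 = 4,157 (under)
Week 35–Week 38: 17 + 2,087 + 1,399 + 428 = 3,931 (under)
Week 36–Week 39: 2,087 + 1,399 + 428 + 300 = 4,214 (under)
0 windows exceed the threshold.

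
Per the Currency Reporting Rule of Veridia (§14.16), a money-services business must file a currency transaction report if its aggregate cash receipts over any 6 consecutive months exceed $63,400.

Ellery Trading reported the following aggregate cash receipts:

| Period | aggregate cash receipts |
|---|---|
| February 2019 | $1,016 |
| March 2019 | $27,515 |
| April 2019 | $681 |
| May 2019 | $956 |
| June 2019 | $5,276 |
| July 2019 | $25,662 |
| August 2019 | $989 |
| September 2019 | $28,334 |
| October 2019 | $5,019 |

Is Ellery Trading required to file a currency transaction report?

February 2019–July 2019: $1,016 + $27,515 + $681 + $956 + $5,276 + $25,662 = $61,106 (under)
March 2019–August 2019: $27,515 + $681 + $956 + $5,276 + $25,662 + $989 = $61,079 (under)
April 2019–September 2019: $681 + $956 + $5,276 + $25,662 + $989 + $28,334 = $61,898 (under)
May 2019–October 2019: $956 + $5,276 + $25,662 + $989 + $28,334 + $5,019 = $66,236 (over)
At least one window exceeds $63,400.

Yes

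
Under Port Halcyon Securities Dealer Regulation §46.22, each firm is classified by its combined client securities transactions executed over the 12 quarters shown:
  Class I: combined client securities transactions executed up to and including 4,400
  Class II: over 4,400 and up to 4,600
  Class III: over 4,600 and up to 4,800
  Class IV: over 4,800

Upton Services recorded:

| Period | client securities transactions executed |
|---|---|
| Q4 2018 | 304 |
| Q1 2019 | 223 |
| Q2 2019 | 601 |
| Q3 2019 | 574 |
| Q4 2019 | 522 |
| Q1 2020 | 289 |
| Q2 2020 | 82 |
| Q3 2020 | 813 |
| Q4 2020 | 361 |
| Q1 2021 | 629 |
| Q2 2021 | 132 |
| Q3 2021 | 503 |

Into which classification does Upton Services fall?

Combined client securities transactions executed: 304 + 223 + 601 + 574 + 522 + 289 + 82 + 813 + 361 + 629 + 132 + 503 = 5,033.
5,033 > 4,800, so Class IV applies.

Class IV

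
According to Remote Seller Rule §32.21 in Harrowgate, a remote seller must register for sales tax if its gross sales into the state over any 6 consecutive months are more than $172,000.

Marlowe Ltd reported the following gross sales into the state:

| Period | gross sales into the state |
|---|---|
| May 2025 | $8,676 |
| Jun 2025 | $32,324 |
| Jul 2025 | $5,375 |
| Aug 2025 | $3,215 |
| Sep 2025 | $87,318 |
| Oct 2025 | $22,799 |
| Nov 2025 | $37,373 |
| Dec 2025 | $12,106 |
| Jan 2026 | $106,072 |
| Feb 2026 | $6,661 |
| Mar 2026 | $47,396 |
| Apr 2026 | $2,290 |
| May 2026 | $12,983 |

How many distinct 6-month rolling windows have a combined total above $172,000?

6

May 2025–Oct 2025: $8,676 + $32,324 + $5,375 + $3,215 + $87,318 + $22,799 = $159,707 (under)
Jun 2025–Nov 2025: $32,324 + $5,375 + $3,215 + $87,318 + $22,799 + $37,373 = $188,404 (over)
Jul 2025–Dec 2025: $5,375 + $3,215 + $87,318 + $22,799 + $37,373 + $12,106 = $168,186 (under)
Aug 2025–Jan 2026: $3,215 + $87,318 + $22,799 + $37,373 + $12,106 + $106,072 = $268,883 (over)
Sep 2025–Feb 2026: $87,318 + $22,799 + $37,373 + $12,106 + $106,072 + $6,661 = $272,329 (over)
Oct 2025–Mar 2026: $22,799 + $37,373 + $12,106 + $106,072 + $6,661 + $47,396 = $232,407 (over)
Nov 2025–Apr 2026: $37,373 + $12,106 + $106,072 + $6,661 + $47,396 + $2,290 = $211,898 (over)
Dec 2025–May 2026: $12,106 + $106,072 + $6,661 + $47,396 + $2,290 + $12,983 = $187,508 (over)
6 windows exceed the threshold.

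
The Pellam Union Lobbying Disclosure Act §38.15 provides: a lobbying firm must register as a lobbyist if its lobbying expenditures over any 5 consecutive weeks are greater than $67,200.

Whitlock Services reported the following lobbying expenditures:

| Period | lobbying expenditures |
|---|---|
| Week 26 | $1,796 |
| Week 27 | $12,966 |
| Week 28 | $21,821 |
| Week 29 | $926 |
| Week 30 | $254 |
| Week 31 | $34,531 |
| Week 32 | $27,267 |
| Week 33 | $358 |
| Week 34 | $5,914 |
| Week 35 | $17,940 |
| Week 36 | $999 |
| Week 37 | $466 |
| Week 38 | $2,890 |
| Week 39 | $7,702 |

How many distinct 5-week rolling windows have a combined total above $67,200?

Week 26–Week 30: $1,796 + $12,966 + $21,821 + $926 + $254 = $37,763 (under)
Week 27–Week 31: $12,966 + $21,821 + $926 + $254 + $34,531 = $70,498 (over)
Week 28–Week 32: $21,821 + $926 + $254 + $34,531 + $27,267 = $84,799 (over)
Week 29–Week 33: $926 + $254 + $34,531 + $27,267 + $358 = $63,336 (under)
Week 30–Week 34: $254 + $34,531 + $27,267 + $358 + $5,914 = $68,324 (over)
Week 31–Week 35: $34,531 + $27,267 + $358 + $5,914 + $17,940 = $86,010 (over)
Week 32–Week 36: $27,267 + $358 + $5,914 + $17,940 + $999 = $52,478 (under)
Week 33–Week 37: $358 + $5,914 + $17,940 + $999 + $466 = $25,677 (under)
Week 34–Week 38: $5,914 + $17,940 + $999 + $466 + $2,890 = $28,209 (under)
Week 35–Week 39: $17,940 + $999 + $466 + $2,890 + $7,702 = $29,997 (under)
4 windows exceed the threshold.

4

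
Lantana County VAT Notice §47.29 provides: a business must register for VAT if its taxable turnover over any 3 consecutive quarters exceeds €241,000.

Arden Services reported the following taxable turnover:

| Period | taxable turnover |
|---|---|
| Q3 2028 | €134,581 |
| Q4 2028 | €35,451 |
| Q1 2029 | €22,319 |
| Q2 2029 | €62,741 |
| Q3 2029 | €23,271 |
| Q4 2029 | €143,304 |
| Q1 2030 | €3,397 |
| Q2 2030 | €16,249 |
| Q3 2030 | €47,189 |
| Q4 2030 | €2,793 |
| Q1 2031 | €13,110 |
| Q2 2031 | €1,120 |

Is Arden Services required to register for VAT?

No

Q3 2028–Q1 2029: €134,581 + €35,451 + €22,319 = €192,351 (under)
Q4 2028–Q2 2029: €35,451 + €22,319 + €62,741 = €120,511 (under)
Q1 2029–Q3 2029: €22,319 + €62,741 + €23,271 = €108,331 (under)
Q2 2029–Q4 2029: €62,741 + €23,271 + €143,304 = €229,316 (under)
Q3 2029–Q1 2030: €23,271 + €143,304 + €3,397 = €169,972 (under)
Q4 2029–Q2 2030: €143,304 + €3,397 + €16,249 = €162,950 (under)
Q1 2030–Q3 2030: €3,397 + €16,249 + €47,189 = €66,835 (under)
Q2 2030–Q4 2030: €16,249 + €47,189 + €2,793 = €66,231 (under)
Q3 2030–Q1 2031: €47,189 + €2,793 + €13,110 = €63,092 (under)
Q4 2030–Q2 2031: €2,793 + €13,110 + €1,120 = €17,023 (under)
No window exceeds €241,000.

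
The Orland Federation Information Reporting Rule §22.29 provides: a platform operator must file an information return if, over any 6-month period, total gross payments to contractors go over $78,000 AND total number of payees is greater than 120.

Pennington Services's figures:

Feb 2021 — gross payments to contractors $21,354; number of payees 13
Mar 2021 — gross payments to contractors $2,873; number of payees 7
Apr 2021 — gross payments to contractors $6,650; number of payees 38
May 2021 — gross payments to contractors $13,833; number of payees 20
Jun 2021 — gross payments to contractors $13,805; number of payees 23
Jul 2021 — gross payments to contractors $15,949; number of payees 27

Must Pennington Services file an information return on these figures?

No

Total gross payments to contractors: $21,354 + $2,873 + $6,650 + $13,833 + $13,805 + $15,949 = $74,464 (≤ $78,000).
Total number of payees: 13 + 7 + 38 + 20 + 23 + 27 = 128 (> 120).
The test is 'and': the rule requires both, and at least one is not exceeded.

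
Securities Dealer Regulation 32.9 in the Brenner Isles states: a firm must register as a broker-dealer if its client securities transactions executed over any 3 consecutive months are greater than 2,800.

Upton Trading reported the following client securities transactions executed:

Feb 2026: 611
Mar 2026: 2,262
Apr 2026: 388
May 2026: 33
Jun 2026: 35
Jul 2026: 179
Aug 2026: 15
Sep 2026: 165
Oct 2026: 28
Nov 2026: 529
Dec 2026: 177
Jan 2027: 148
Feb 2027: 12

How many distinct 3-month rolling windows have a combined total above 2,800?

Feb 2026–Apr 2026: 611 + 2,262 + 388 = 3,261 (over)
Mar 2026–May 2026: 2,262 + 388 + 33 = 2,683 (under)
Apr 2026–Jun 2026: 388 + 33 + 35 = 456 (under)
May 2026–Jul 2026: 33 + 35 + 179 = 247 (under)
Jun 2026–Aug 2026: 35 + 179 + 15 = 229 (under)
Jul 2026–Sep 2026: 179 + 15 + 165 = 359 (under)
Aug 2026–Oct 2026: 15 + 165 + 28 = 208 (under)
Sep 2026–Nov 2026: 165 + 28 + 529 = 722 (under)
Oct 2026–Dec 2026: 28 + 529 + 177 = 734 (under)
Nov 2026–Jan 2027: 529 + 177 + 148 = 854 (under)
Dec 2026–Feb 2027: 177 + 148 + 12 = 337 (under)
1 window exceeds the threshold.

1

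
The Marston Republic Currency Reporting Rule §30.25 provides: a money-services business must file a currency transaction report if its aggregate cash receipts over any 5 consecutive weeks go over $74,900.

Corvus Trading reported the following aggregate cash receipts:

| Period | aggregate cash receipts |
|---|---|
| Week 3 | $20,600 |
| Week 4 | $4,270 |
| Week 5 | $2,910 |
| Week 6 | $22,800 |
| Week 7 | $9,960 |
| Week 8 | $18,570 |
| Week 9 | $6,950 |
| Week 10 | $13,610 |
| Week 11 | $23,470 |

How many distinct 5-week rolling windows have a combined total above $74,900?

Week 3–Week 7: $20,600 + $4,270 + $2,910 + $22,800 + $9,960 = $60,540 (under)
Week 4–Week 8: $4,270 + $2,910 + $22,800 + $9,960 + $18,570 = $58,510 (under)
Week 5–Week 9: $2,910 + $22,800 + $9,960 + $18,570 + $6,950 = $61,190 (under)
Week 6–Week 10: $22,800 + $9,960 + $18,570 + $6,950 + $13,610 = $71,890 (under)
Week 7–Week 11: $9,960 + $18,570 + $6,950 + $13,610 + $23,470 = $72,560 (under)
0 windows exceed the threshold.

0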